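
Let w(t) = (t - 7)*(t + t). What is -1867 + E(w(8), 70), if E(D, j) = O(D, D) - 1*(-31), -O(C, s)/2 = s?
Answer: -1868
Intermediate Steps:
w(t) = 2*t*(-7 + t) (w(t) = (-7 + t)*(2*t) = 2*t*(-7 + t))
O(C, s) = -2*s
E(D, j) = 31 - 2*D (E(D, j) = -2*D - 1*(-31) = -2*D + 31 = 31 - 2*D)
-1867 + E(w(8), 70) = -1867 + (31 - 4*8*(-7 + 8)) = -1867 + (31 - 4*8) = -1867 + (31 - 2*16) = -1867 + (31 - 32) = -1867 - 1 = -1868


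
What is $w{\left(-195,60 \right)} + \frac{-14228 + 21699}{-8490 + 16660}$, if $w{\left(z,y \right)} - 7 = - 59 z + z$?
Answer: $\frac{92467361}{8170} \approx 11318.0$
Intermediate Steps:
$w{\left(z,y \right)} = 7 - 58 z$ ($w{\left(z,y \right)} = 7 + \left(- 59 z + z\right) = 7 - 58 z$)
$w{\left(-195,60 \right)} + \frac{-14228 + 21699}{-8490 + 16660} = \left(7 - -11310\right) + \frac{-14228 + 21699}{-8490 + 16660} = \left(7 + 11310\right) + \frac{7471}{8170} = 11317 + 7471 \cdot \frac{1}{8170} = 11317 + \frac{7471}{8170} = \frac{92467361}{8170}$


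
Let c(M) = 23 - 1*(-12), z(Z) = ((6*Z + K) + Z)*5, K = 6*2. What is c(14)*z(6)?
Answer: 9450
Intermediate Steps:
K = 12
z(Z) = 60 + 35*Z (z(Z) = ((6*Z + 12) + Z)*5 = ((12 + 6*Z) + Z)*5 = (12 + 7*Z)*5 = 60 + 35*Z)
c(M) = 35 (c(M) = 23 + 12 = 35)
c(14)*z(6) = 35*(60 + 35*6) = 35*(60 + 210) = 35*270 = 9450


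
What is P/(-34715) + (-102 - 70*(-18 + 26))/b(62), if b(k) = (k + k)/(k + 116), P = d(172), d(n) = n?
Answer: -1022674517/1076165 ≈ -950.29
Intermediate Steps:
P = 172
b(k) = 2*k/(116 + k) (b(k) = (2*k)/(116 + k) = 2*k/(116 + k))
P/(-34715) + (-102 - 70*(-18 + 26))/b(62) = 172/(-34715) + (-102 - 70*(-18 + 26))/((2*62/(116 + 62))) = 172*(-1/34715) + (-102 - 70*8)/((2*62/178)) = -172/34715 + (-102 - 560)/((2*62*(1/178))) = -172/34715 - 662/62/89 = -172/34715 - 662*89/62 = -172/34715 - 29459/31 = -1022674517/1076165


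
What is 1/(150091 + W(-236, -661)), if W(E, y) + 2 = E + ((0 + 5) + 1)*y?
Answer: 1/145887 ≈ 6.8546e-6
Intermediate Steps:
W(E, y) = -2 + E + 6*y (W(E, y) = -2 + (E + ((0 + 5) + 1)*y) = -2 + (E + (5 + 1)*y) = -2 + (E + 6*y) = -2 + E + 6*y)
1/(150091 + W(-236, -661)) = 1/(150091 + (-2 - 236 + 6*(-661))) = 1/(150091 + (-2 - 236 - 3966)) = 1/(150091 - 4204) = 1/145887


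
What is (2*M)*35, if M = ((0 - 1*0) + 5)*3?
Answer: 1050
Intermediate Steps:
M = 15 (M = ((0 + 0) + 5)*3 = (0 + 5)*3 = 5*3 = 15)
(2*M)*35 = (2*15)*35 = 30*35 = 1050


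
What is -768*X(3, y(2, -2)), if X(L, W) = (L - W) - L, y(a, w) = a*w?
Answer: -3072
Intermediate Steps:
X(L, W) = -W
-768*X(3, y(2, -2)) = -(-768)*2*(-2) = -(-768)*(-4) = -768*4 = -3072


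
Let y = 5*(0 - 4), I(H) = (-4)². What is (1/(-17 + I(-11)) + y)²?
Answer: 441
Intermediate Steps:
I(H) = 16
y = -20 (y = 5*(-4) = -20)
(1/(-17 + I(-11)) + y)² = (1/(-17 + 16) - 20)² = (1/(-1) - 20)² = (-1 - 20)² = (-21)² = 441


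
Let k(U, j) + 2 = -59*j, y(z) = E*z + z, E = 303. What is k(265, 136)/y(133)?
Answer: -4013/20216 ≈ -0.19851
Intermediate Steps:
y(z) = 304*z (y(z) = 303*z + z = 304*z)
k(U, j) = -2 - 59*j
k(265, 136)/y(133) = (-2 - 59*136)/((304*133)) = (-2 - 8024)/40432 = -8026*1/40432 = -4013/20216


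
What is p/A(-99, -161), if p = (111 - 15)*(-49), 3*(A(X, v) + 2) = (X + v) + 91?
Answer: 2016/25 ≈ 80.640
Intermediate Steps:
A(X, v) = 85/3 + X/3 + v/3 (A(X, v) = -2 + ((X + v) + 91)/3 = -2 + (91 + X + v)/3 = -2 + (91/3 + X/3 + v/3) = 85/3 + X/3 + v/3)
p = -4704 (p = 96*(-49) = -4704)
p/A(-99, -161) = -4704/(85/3 + (⅓)*(-99) + (⅓)*(-161)) = -4704/(85/3 - 33 - 161/3) = -4704/(-175/3) = -4704*(-3/175) = 2016/25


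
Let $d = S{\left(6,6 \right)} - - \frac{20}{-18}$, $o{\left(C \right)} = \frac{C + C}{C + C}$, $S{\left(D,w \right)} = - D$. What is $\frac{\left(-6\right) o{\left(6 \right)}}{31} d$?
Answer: $\frac{128}{93} \approx 1.3763$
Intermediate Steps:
$o{\left(C \right)} = 1$ ($o{\left(C \right)} = \frac{2 C}{2 C} = 2 C \frac{1}{2 C} = 1$)
$d = - \frac{64}{9}$ ($d = \left(-1\right) 6 - - \frac{20}{-18} = -6 - \left(-20\right) \left(- \frac{1}{18}\right) = -6 - \frac{10}{9} = - \frac{64}{9} \approx -7.1111$)
$\frac{\left(-6\right) o{\left(6 \right)}}{31} d = \frac{\left(-6\right) 1}{31} \left(- \frac{64}{9}\right) = \left(-6\right) \frac{1}{31} \left(- \frac{64}{9}\right) = \left(- \frac{6}{31}\right) \left(- \frac{64}{9}\right) = \frac{128}{93}$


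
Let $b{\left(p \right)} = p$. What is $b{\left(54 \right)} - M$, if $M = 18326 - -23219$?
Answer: $-41491$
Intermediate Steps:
$M = 41545$ ($M = 18326 + 23219 = 41545$)
$b{\left(54 \right)} - M = 54 - 41545 = -41491$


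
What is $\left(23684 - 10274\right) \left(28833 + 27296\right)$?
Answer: $752689890$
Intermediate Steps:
$\left(23684 - 10274\right) \left(28833 + 27296\right) = \left(23684 - 10274\right) 56129 = 13410 \cdot 56129 = 752689890$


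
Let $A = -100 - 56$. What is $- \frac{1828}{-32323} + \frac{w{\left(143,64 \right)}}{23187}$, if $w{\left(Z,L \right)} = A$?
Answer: $\frac{12447816}{249824467} \approx 0.049826$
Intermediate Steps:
$A = -156$ ($A = -100 - 56 = -156$)
$w{\left(Z,L \right)} = -156$
$- \frac{1828}{-32323} + \frac{w{\left(143,64 \right)}}{23187} = - \frac{1828}{-32323} - \frac{156}{23187} = \left(-1828\right) \left(- \frac{1}{32323}\right) - \frac{52}{7729} = \frac{1828}{32323} - \frac{52}{7729} = \frac{12447816}{249824467}$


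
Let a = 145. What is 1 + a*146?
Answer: 21171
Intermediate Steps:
1 + a*146 = 1 + 145*146 = 1 + 21170 = 21171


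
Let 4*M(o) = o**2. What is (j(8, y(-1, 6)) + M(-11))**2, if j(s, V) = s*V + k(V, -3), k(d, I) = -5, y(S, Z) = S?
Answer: 4761/16 ≈ 297.56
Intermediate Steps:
M(o) = o**2/4
j(s, V) = -5 + V*s (j(s, V) = s*V - 5 = V*s - 5 = -5 + V*s)
(j(8, y(-1, 6)) + M(-11))**2 = ((-5 - 1*8) + (1/4)*(-11)**2)**2 = ((-5 - 8) + (1/4)*121)**2 = (-13 + 121/4)**2 = (69/4)**2 = 4761/16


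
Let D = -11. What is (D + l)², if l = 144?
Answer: 17689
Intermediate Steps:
(D + l)² = (-11 + 144)² = 133² = 17689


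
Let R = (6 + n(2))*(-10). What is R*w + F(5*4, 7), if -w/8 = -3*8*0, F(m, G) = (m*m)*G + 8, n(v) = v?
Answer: 2808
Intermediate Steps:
F(m, G) = 8 + G*m² (F(m, G) = m²*G + 8 = G*m² + 8 = 8 + G*m²)
w = 0 (w = -8*(-3*8)*0 = -(-192)*0 = -8*0 = 0)
R = -80 (R = (6 + 2)*(-10) = 8*(-10) = -80)
R*w + F(5*4, 7) = -80*0 + (8 + 7*(5*4)²) = 0 + (8 + 7*20²) = 0 + (8 + 7*400) = 0 + (8 + 2800) = 0 + 2808 = 2808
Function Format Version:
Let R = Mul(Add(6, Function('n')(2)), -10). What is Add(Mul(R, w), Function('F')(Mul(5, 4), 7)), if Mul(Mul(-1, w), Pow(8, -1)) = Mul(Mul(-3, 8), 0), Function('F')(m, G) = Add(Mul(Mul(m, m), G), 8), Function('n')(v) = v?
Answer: 2808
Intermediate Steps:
Function('F')(m, G) = Add(8, Mul(G, Pow(m, 2))) (Function('F')(m, G) = Add(Mul(Pow(m, 2), G), 8) = Add(Mul(G, Pow(m, 2)), 8) = Add(8, Mul(G, Pow(m, 2))))
w = 0 (w = Mul(-8, Mul(Mul(-3, 8), 0)) = Mul(-8, Mul(-24, 0)) = Mul(-8, 0) = 0)
R = -80 (R = Mul(Add(6, 2), -10) = Mul(8, -10) = -80)
Add(Mul(R, w), Function('F')(Mul(5, 4), 7)) = Add(Mul(-80, 0), Add(8, Mul(7, Pow(Mul(5, 4), 2)))) = Add(0, Add(8, Mul(7, Pow(20, 2)))) = Add(0, Add(8, Mul(7, 400))) = Add(0, Add(8, 2800)) = Add(0, 2808) = 2808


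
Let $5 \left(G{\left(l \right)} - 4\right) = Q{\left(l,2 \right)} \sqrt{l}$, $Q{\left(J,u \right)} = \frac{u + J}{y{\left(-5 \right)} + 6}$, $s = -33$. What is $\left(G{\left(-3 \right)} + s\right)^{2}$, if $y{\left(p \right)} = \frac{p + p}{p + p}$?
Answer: $\frac{\left(1015 + i \sqrt{3}\right)^{2}}{1225} \approx 841.0 + 2.8703 i$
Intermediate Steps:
$y{\left(p \right)} = 1$ ($y{\left(p \right)} = \frac{2 p}{2 p} = 2 p \frac{1}{2 p} = 1$)
$Q{\left(J,u \right)} = \frac{J}{7} + \frac{u}{7}$ ($Q{\left(J,u \right)} = \frac{u + J}{1 + 6} = \frac{J + u}{7} = \left(J + u\right) \frac{1}{7} = \frac{J}{7} + \frac{u}{7}$)
$G{\left(l \right)} = 4 + \frac{\sqrt{l} \left(\frac{2}{7} + \frac{l}{7}\right)}{5}$ ($G{\left(l \right)} = 4 + \frac{\left(\frac{l}{7} + \frac{1}{7} \cdot 2\right) \sqrt{l}}{5} = 4 + \frac{\left(\frac{l}{7} + \frac{2}{7}\right) \sqrt{l}}{5} = 4 + \frac{\left(\frac{2}{7} + \frac{l}{7}\right) \sqrt{l}}{5} = 4 + \frac{\sqrt{l} \left(\frac{2}{7} + \frac{l}{7}\right)}{5}$)
$\left(G{\left(-3 \right)} + s\right)^{2} = \left(\left(4 + \frac{\sqrt{-3} \left(2 - 3\right)}{35}\right) - 33\right)^{2} = \left(\left(4 + \frac{1}{35} i \sqrt{3} \left(-1\right)\right) - 33\right)^{2} = \left(\left(4 - \frac{i \sqrt{3}}{35}\right) - 33\right)^{2} = \left(-29 - \frac{i \sqrt{3}}{35}\right)^{2}$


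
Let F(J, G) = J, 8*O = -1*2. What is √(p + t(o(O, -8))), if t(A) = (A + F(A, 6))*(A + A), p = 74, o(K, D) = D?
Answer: √330 ≈ 18.166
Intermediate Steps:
O = -¼ (O = (-1*2)/8 = (⅛)*(-2) = -¼ ≈ -0.25000)
t(A) = 4*A² (t(A) = (A + A)*(A + A) = (2*A)*(2*A) = 4*A²)
√(p + t(o(O, -8))) = √(74 + 4*(-8)²) = √(74 + 4*64) = √(74 + 256) = √330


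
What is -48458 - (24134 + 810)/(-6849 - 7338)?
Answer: -687448702/14187 ≈ -48456.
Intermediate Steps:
-48458 - (24134 + 810)/(-6849 - 7338) = -48458 - 24944/(-14187) = -48458 - 24944*(-1)/14187 = -48458 - 1*(-24944/14187) = -48458 + 24944/14187 = -687448702/14187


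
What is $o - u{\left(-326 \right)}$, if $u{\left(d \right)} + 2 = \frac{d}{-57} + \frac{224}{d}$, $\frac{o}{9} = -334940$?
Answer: $- \frac{28007376032}{9291} \approx -3.0145 \cdot 10^{6}$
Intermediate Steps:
$o = -3014460$ ($o = 9 \left(-334940\right) = -3014460$)
$u{\left(d \right)} = -2 + \frac{224}{d} - \frac{d}{57}$ ($u{\left(d \right)} = -2 + \left(\frac{d}{-57} + \frac{224}{d}\right) = -2 + \left(d \left(- \frac{1}{57}\right) + \frac{224}{d}\right) = -2 - \left(- \frac{224}{d} + \frac{d}{57}\right) = -2 + \frac{224}{d} - \frac{d}{57}$)
$o - u{\left(-326 \right)} = -3014460 - \left(-2 + \frac{224}{-326} - - \frac{326}{57}\right) = -3014460 - \left(-2 + 224 \left(- \frac{1}{326}\right) + \frac{326}{57}\right) = -3014460 - \left(-2 - \frac{112}{163} + \frac{326}{57}\right) = -3014460 - \frac{28172}{9291} = - \frac{28007376032}{9291}$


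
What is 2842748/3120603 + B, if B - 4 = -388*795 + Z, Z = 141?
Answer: -962125871197/3120603 ≈ -3.0831e+5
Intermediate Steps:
B = -308315 (B = 4 + (-388*795 + 141) = 4 + (-308460 + 141) = 4 - 308319 = -308315)
2842748/3120603 + B = 2842748/3120603 - 308315 = -962125871197/3120603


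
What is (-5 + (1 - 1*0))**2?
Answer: 16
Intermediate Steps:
(-5 + (1 - 1*0))**2 = (-5 + (1 + 0))**2 = (-5 + 1)**2 = (-4)**2 = 16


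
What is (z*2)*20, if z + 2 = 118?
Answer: 4640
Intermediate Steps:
z = 116 (z = -2 + 118 = 116)
(z*2)*20 = (116*2)*20 = 232*20 = 4640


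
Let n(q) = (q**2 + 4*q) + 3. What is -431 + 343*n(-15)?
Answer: 57193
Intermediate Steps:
n(q) = 3 + q**2 + 4*q
-431 + 343*n(-15) = -431 + 343*(3 + (-15)**2 + 4*(-15)) = -431 + 343*(3 + 225 - 60) = -431 + 343*168 = -431 + 57624 = 57193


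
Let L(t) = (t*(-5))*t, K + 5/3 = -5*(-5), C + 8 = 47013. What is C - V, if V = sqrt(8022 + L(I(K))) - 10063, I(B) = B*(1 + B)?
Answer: 57068 - I*sqrt(129910718)/9 ≈ 57068.0 - 1266.4*I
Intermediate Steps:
C = 47005 (C = -8 + 47013 = 47005)
K = 70/3 (K = -5/3 - 5*(-5) = -5/3 + 25 = 70/3 ≈ 23.333)
L(t) = -5*t**2 (L(t) = (-5*t)*t = -5*t**2)
V = -10063 + I*sqrt(129910718)/9 (V = sqrt(8022 - 5*4900*(1 + 70/3)**2/9) - 10063 = sqrt(8022 - 5*((70/3)*(73/3))**2) - 10063 = sqrt(8022 - 5*(5110/9)**2) - 10063 = sqrt(8022 - 5*26112100/81) - 10063 = sqrt(8022 - 130560500/81) - 10063 = sqrt(-129910718/81) - 10063 = I*sqrt(129910718)/9 - 10063 = -10063 + I*sqrt(129910718)/9 ≈ -10063.0 + 1266.4*I)
C - V = 47005 - (-10063 + I*sqrt(129910718)/9) = 47005 + (10063 - I*sqrt(129910718)/9) = 57068 - I*sqrt(129910718)/9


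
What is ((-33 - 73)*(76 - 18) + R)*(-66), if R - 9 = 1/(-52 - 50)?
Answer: 6887969/17 ≈ 4.0517e+5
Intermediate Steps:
R = 917/102 (R = 9 + 1/(-52 - 50) = 9 + 1/(-102) = 9 - 1/102 = 917/102 ≈ 8.9902)
((-33 - 73)*(76 - 18) + R)*(-66) = ((-33 - 73)*(76 - 18) + 917/102)*(-66) = (-106*58 + 917/102)*(-66) = (-6148 + 917/102)*(-66) = -626179/102*(-66) = 6887969/17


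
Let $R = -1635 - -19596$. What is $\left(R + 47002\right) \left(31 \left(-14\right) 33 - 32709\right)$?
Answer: $-3055274853$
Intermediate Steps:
$R = 17961$ ($R = -1635 + 19596 = 17961$)
$\left(R + 47002\right) \left(31 \left(-14\right) 33 - 32709\right) = \left(17961 + 47002\right) \left(31 \left(-14\right) 33 - 32709\right) = 64963 \left(\left(-434\right) 33 - 32709\right) = 64963 \left(-14322 - 32709\right) = 64963 \left(-47031\right) = -3055274853$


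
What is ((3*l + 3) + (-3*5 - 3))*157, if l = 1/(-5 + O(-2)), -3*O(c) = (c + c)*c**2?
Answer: -942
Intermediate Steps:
O(c) = -2*c**3/3 (O(c) = -(c + c)*c**2/3 = -2*c*c**2/3 = -2*c**3/3)
l = 3 (l = 1/(-5 - 2/3*(-2)**3) = 1/(-5 - 2/3*(-8)) = 1/(-5 + 16/3) = 1/(1/3) = 3)
((3*l + 3) + (-3*5 - 3))*157 = ((3*3 + 3) + (-3*5 - 3))*157 = ((9 + 3) + (-15 - 3))*157 = (12 - 18)*157 = -6*157 = -942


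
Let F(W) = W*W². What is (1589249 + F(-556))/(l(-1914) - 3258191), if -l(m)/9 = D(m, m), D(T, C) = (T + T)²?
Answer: 13099259/10395419 ≈ 1.2601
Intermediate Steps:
D(T, C) = 4*T² (D(T, C) = (2*T)² = 4*T²)
l(m) = -36*m²
F(W) = W³
(1589249 + F(-556))/(l(-1914) - 3258191) = (1589249 + (-556)³)/(-36*(-1914)² - 3258191) = (1589249 - 171879616)/(-36*3663396 - 3258191) = -170290367/(-131882256 - 3258191) = -170290367/(-135140447) = -170290367*(-1/135140447) = 13099259/10395419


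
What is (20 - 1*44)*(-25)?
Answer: 600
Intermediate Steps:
(20 - 1*44)*(-25) = (20 - 44)*(-25) = -24*(-25) = 600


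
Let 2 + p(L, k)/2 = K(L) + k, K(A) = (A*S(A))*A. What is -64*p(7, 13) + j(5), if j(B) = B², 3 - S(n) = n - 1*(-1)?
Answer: 29977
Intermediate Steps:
S(n) = 2 - n (S(n) = 3 - (n - 1*(-1)) = 3 - (n + 1) = 3 - (1 + n) = 3 + (-1 - n) = 2 - n)
K(A) = A²*(2 - A) (K(A) = (A*(2 - A))*A = A²*(2 - A))
p(L, k) = -4 + 2*k + 2*L²*(2 - L) (p(L, k) = -4 + 2*(L²*(2 - L) + k) = -4 + 2*(k + L²*(2 - L)) = -4 + (2*k + 2*L²*(2 - L)) = -4 + 2*k + 2*L²*(2 - L))
-64*p(7, 13) + j(5) = -64*(-4 + 2*13 + 2*7²*(2 - 1*7)) + 5² = -64*(-4 + 26 + 2*49*(2 - 7)) + 25 = -64*(-4 + 26 + 2*49*(-5)) + 25 = -64*(-4 + 26 - 490) + 25 = -64*(-468) + 25 = 29952 + 25 = 29977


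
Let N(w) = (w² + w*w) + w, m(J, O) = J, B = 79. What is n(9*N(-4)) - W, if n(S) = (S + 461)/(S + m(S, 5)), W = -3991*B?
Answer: 158906369/504 ≈ 3.1529e+5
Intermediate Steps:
W = -315289 (W = -3991*79 = -315289)
N(w) = w + 2*w² (N(w) = (w² + w²) + w = 2*w² + w = w + 2*w²)
n(S) = (461 + S)/(2*S) (n(S) = (S + 461)/(S + S) = (461 + S)/((2*S)) = (461 + S)*(1/(2*S)) = (461 + S)/(2*S))
n(9*N(-4)) - W = (461 + 9*(-4*(1 + 2*(-4))))/(2*((9*(-4*(1 + 2*(-4)))))) - 1*(-315289) = (461 + 9*(-4*(1 - 8)))/(2*((9*(-4*(1 - 8))))) + 315289 = (461 + 9*(-4*(-7)))/(2*((9*(-4*(-7))))) + 315289 = (461 + 9*28)/(2*((9*28))) + 315289 = (½)*(461 + 252)/252 + 315289 = (½)*(1/252)*713 + 315289 = 713/504 + 315289 = 158906369/504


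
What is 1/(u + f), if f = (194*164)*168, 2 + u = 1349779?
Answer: 1/6694865 ≈ 1.4937e-7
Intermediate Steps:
u = 1349777 (u = -2 + 1349779 = 1349777)
f = 5345088 (f = 31816*168 = 5345088)
1/(u + f) = 1/(1349777 + 5345088) = 1/6694865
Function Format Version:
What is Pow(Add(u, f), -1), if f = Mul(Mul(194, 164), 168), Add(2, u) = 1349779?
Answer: Rational(1, 6694865) ≈ 1.4937e-7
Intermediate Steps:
u = 1349777 (u = Add(-2, 1349779) = 1349777)
f = 5345088 (f = Mul(31816, 168) = 5345088)
Pow(Add(u, f), -1) = Pow(Add(1349777, 5345088), -1) = Pow(6694865, -1) = Rational(1, 6694865)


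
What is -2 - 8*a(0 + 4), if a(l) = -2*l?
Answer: 62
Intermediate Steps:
-2 - 8*a(0 + 4) = -2 - (-16)*(0 + 4) = -2 - (-16)*4 = -2 - 8*(-8) = -2 + 64 = 62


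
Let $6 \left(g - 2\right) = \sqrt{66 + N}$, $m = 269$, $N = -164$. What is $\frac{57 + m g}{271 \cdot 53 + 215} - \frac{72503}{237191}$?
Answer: $- \frac{915820089}{3457770398} + \frac{1883 i \sqrt{2}}{87468} \approx -0.26486 + 0.030445 i$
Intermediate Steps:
$g = 2 + \frac{7 i \sqrt{2}}{6}$ ($g = 2 + \frac{\sqrt{66 - 164}}{6} = 2 + \frac{\sqrt{-98}}{6} = 2 + \frac{7 i \sqrt{2}}{6} \approx 2.0 + 1.6499 i$)
$\frac{57 + m g}{271 \cdot 53 + 215} - \frac{72503}{237191} = \frac{57 + 269 \left(2 + \frac{7 i \sqrt{2}}{6}\right)}{271 \cdot 53 + 215} - \frac{72503}{237191} = \frac{57 + \left(538 + \frac{1883 i \sqrt{2}}{6}\right)}{14363 + 215} - \frac{72503}{237191} = \frac{595 + \frac{1883 i \sqrt{2}}{6}}{14578} - \frac{72503}{237191} = \left(595 + \frac{1883 i \sqrt{2}}{6}\right) \frac{1}{14578} - \frac{72503}{237191} = \left(\frac{595}{14578} + \frac{1883 i \sqrt{2}}{87468}\right) - \frac{72503}{237191} = - \frac{915820089}{3457770398} + \frac{1883 i \sqrt{2}}{87468}$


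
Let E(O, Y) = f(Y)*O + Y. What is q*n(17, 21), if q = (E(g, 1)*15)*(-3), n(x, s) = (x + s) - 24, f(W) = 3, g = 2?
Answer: -4410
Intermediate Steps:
E(O, Y) = Y + 3*O (E(O, Y) = 3*O + Y = Y + 3*O)
n(x, s) = -24 + s + x (n(x, s) = (s + x) - 24 = -24 + s + x)
q = -315 (q = ((1 + 3*2)*15)*(-3) = ((1 + 6)*15)*(-3) = (7*15)*(-3) = 105*(-3) = -315)
q*n(17, 21) = -315*(-24 + 21 + 17) = -315*14 = -4410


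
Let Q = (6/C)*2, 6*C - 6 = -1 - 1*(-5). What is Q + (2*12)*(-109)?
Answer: -13044/5 ≈ -2608.8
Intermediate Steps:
C = 5/3 (C = 1 + (-1 - 1*(-5))/6 = 1 + (-1 + 5)/6 = 1 + (⅙)*4 = 1 + ⅔ = 5/3 ≈ 1.6667)
Q = 36/5 (Q = (6/(5/3))*2 = ((⅗)*6)*2 = (18/5)*2 = 36/5 ≈ 7.2000)
Q + (2*12)*(-109) = 36/5 + (2*12)*(-109) = 36/5 + 24*(-109) = 36/5 - 2616 = -13044/5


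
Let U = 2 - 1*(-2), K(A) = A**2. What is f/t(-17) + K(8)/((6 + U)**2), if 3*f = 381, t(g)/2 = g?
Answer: -2631/850 ≈ -3.0953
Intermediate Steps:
t(g) = 2*g
U = 4 (U = 2 + 2 = 4)
f = 127 (f = (1/3)*381 = 127)
f/t(-17) + K(8)/((6 + U)**2) = 127/((2*(-17))) + 8**2/((6 + 4)**2) = 127/(-34) + 64/(10**2) = 127*(-1/34) + 64/100 = -127/34 + 64*(1/100) = -127/34 + 16/25 = -2631/850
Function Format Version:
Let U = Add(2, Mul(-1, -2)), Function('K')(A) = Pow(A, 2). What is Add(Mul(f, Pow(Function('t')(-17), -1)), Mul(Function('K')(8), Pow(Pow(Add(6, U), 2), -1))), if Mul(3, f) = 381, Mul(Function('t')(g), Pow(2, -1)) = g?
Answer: Rational(-2631, 850) ≈ -3.0953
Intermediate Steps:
Function('t')(g) = Mul(2, g)
U = 4 (U = Add(2, 2) = 4)
f = 127 (f = Mul(Rational(1, 3), 381) = 127)
Add(Mul(f, Pow(Function('t')(-17), -1)), Mul(Function('K')(8), Pow(Pow(Add(6, U), 2), -1))) = Add(Mul(127, Pow(Mul(2, -17), -1)), Mul(Pow(8, 2), Pow(Pow(Add(6, 4), 2), -1))) = Add(Mul(127, Pow(-34, -1)), Mul(64, Pow(Pow(10, 2), -1))) = Add(Mul(127, Rational(-1, 34)), Mul(64, Pow(100, -1))) = Add(Rational(-127, 34), Mul(64, Rational(1, 100))) = Add(Rational(-127, 34), Rational(16, 25)) = Rational(-2631, 850)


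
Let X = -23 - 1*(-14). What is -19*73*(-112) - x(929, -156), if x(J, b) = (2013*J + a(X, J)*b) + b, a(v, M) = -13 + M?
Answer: -1571681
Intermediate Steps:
X = -9 (X = -23 + 14 = -9)
x(J, b) = b + 2013*J + b*(-13 + J) (x(J, b) = (2013*J + (-13 + J)*b) + b = (2013*J + b*(-13 + J)) + b = b + 2013*J + b*(-13 + J))
-19*73*(-112) - x(929, -156) = -19*73*(-112) - (-156 + 2013*929 - 156*(-13 + 929)) = -1387*(-112) - (-156 + 1870077 - 156*916) = 155344 - (-156 + 1870077 - 142896) = 155344 - 1*1727025 = 155344 - 1727025 = -1571681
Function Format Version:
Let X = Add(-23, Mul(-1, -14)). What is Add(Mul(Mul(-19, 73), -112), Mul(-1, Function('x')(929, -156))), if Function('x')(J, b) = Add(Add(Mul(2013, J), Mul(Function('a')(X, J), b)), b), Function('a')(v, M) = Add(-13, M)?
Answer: -1571681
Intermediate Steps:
X = -9 (X = Add(-23, 14) = -9)
Function('x')(J, b) = Add(b, Mul(2013, J), Mul(b, Add(-13, J))) (Function('x')(J, b) = Add(Add(Mul(2013, J), Mul(Add(-13, J), b)), b) = Add(Add(Mul(2013, J), Mul(b, Add(-13, J))), b) = Add(b, Mul(2013, J), Mul(b, Add(-13, J))))
Add(Mul(Mul(-19, 73), -112), Mul(-1, Function('x')(929, -156))) = Add(Mul(Mul(-19, 73), -112), Mul(-1, Add(-156, Mul(2013, 929), Mul(-156, Add(-13, 929))))) = Add(Mul(-1387, -112), Mul(-1, Add(-156, 1870077, Mul(-156, 916)))) = Add(155344, Mul(-1, Add(-156, 1870077, -142896))) = Add(155344, Mul(-1, 1727025)) = Add(155344, -1727025) = -1571681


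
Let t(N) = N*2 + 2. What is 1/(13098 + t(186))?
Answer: 1/13472 ≈ 7.4228e-5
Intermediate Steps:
t(N) = 2 + 2*N (t(N) = 2*N + 2 = 2 + 2*N)
1/(13098 + t(186)) = 1/(13098 + (2 + 2*186)) = 1/(13098 + (2 + 372)) = 1/(13098 + 374) = 1/13472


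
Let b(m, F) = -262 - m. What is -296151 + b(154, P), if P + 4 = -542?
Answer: -296567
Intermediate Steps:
P = -546 (P = -4 - 542 = -546)
-296151 + b(154, P) = -296151 + (-262 - 1*154) = -296151 + (-262 - 154) = -296151 - 416 = -296567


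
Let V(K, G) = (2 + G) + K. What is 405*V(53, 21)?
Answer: 30780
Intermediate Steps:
V(K, G) = 2 + G + K
405*V(53, 21) = 405*(2 + 21 + 53) = 405*76 = 30780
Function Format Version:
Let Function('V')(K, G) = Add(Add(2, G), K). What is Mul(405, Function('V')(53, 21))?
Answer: 30780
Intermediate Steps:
Function('V')(K, G) = Add(2, G, K)
Mul(405, Function('V')(53, 21)) = Mul(405, Add(2, 21, 53)) = Mul(405, 76) = 30780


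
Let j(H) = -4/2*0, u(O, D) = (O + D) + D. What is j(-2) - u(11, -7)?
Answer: 3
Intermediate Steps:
u(O, D) = O + 2*D (u(O, D) = (D + O) + D = O + 2*D)
j(H) = 0 (j(H) = -4*½*0 = -2*0 = 0)
j(-2) - u(11, -7) = 0 - (11 + 2*(-7)) = 0 - (11 - 14) = 0 - 1*(-3) = 0 + 3 = 3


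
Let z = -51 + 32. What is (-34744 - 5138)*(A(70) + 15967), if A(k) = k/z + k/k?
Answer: -12097088004/19 ≈ -6.3669e+8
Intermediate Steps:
z = -19
A(k) = 1 - k/19 (A(k) = k/(-19) + k/k = k*(-1/19) + 1 = -k/19 + 1 = 1 - k/19)
(-34744 - 5138)*(A(70) + 15967) = (-34744 - 5138)*((1 - 1/19*70) + 15967) = -39882*((1 - 70/19) + 15967) = -39882*(-51/19 + 15967) = -39882*303322/19 = -12097088004/19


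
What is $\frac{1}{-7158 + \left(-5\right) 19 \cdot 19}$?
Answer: $- \frac{1}{8963} \approx -0.00011157$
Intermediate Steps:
$\frac{1}{-7158 + \left(-5\right) 19 \cdot 19} = \frac{1}{-7158 - 1805} = \frac{1}{-8963} = - \frac{1}{8963}$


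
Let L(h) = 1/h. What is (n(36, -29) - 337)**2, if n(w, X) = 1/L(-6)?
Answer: 117649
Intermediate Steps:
n(w, X) = -6 (n(w, X) = 1/(1/(-6)) = 1/(-1/6) = -6)
(n(36, -29) - 337)**2 = (-6 - 337)**2 = (-343)**2 = 117649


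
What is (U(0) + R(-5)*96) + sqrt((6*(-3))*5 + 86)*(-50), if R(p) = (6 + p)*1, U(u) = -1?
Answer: 95 - 100*I ≈ 95.0 - 100.0*I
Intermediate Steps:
R(p) = 6 + p
(U(0) + R(-5)*96) + sqrt((6*(-3))*5 + 86)*(-50) = (-1 + (6 - 5)*96) + sqrt((6*(-3))*5 + 86)*(-50) = (-1 + 1*96) + sqrt(-18*5 + 86)*(-50) = (-1 + 96) + sqrt(-90 + 86)*(-50) = 95 + sqrt(-4)*(-50) = 95 + (2*I)*(-50) = 95 - 100*I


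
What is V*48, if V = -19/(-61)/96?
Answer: 19/122 ≈ 0.15574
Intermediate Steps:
V = 19/5856 (V = -19*(-1/61)*(1/96) = (19/61)*(1/96) = 19/5856 ≈ 0.0032445)
V*48 = (19/5856)*48 = 19/122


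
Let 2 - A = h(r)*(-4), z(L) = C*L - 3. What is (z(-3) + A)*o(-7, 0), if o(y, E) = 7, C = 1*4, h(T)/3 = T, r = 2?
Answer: 77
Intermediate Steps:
h(T) = 3*T
C = 4
z(L) = -3 + 4*L (z(L) = 4*L - 3 = -3 + 4*L)
A = 26 (A = 2 - 3*2*(-4) = 2 - 6*(-4) = 2 - 1*(-24) = 2 + 24 = 26)
(z(-3) + A)*o(-7, 0) = ((-3 + 4*(-3)) + 26)*7 = ((-3 - 12) + 26)*7 = (-15 + 26)*7 = 11*7 = 77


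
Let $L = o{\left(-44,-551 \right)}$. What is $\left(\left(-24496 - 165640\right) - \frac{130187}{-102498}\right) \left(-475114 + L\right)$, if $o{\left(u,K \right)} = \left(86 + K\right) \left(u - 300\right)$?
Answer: $\frac{3070928261782157}{51249} \approx 5.9922 \cdot 10^{10}$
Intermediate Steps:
$o{\left(u,K \right)} = \left(-300 + u\right) \left(86 + K\right)$ ($o{\left(u,K \right)} = \left(86 + K\right) \left(-300 + u\right) = \left(-300 + u\right) \left(86 + K\right)$)
$L = 159960$ ($L = -25800 - -165300 + 86 \left(-44\right) - -24244 = -25800 + 165300 - 3784 + 24244 = 159960$)
$\left(\left(-24496 - 165640\right) - \frac{130187}{-102498}\right) \left(-475114 + L\right) = \left(\left(-24496 - 165640\right) - \frac{130187}{-102498}\right) \left(-475114 + 159960\right) = \left(\left(-24496 - 165640\right) - - \frac{130187}{102498}\right) \left(-315154\right) = \left(-190136 + \frac{130187}{102498}\right) \left(-315154\right) = \left(- \frac{19488429541}{102498}\right) \left(-315154\right) = \frac{3070928261782157}{51249}$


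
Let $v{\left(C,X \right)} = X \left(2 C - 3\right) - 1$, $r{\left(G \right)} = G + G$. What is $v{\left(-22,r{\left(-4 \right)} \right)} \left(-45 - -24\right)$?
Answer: $-7875$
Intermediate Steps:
$r{\left(G \right)} = 2 G$
$v{\left(C,X \right)} = -1 + X \left(-3 + 2 C\right)$ ($v{\left(C,X \right)} = X \left(-3 + 2 C\right) - 1 = -1 + X \left(-3 + 2 C\right)$)
$v{\left(-22,r{\left(-4 \right)} \right)} \left(-45 - -24\right) = \left(-1 - 3 \cdot 2 \left(-4\right) + 2 \left(-22\right) 2 \left(-4\right)\right) \left(-45 - -24\right) = \left(-1 - -24 + 2 \left(-22\right) \left(-8\right)\right) \left(-45 + 24\right) = \left(-1 + 24 + 352\right) \left(-21\right) = 375 \left(-21\right) = -7875$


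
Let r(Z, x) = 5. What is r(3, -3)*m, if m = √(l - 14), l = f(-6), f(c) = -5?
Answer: 5*I*√19 ≈ 21.794*I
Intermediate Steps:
l = -5
m = I*√19 (m = √(-5 - 14) = √(-19) = I*√19 ≈ 4.3589*I)
r(3, -3)*m = 5*(I*√19) = 5*I*√19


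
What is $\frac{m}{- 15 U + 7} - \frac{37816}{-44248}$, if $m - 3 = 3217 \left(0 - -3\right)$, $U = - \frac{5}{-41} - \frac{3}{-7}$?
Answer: $- \frac{15323024191}{1996691} \approx -7674.2$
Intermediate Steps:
$U = \frac{158}{287}$ ($U = \left(-5\right) \left(- \frac{1}{41}\right) - - \frac{3}{7} = \frac{5}{41} + \frac{3}{7} = \frac{158}{287} \approx 0.55052$)
$m = 9654$ ($m = 3 + 3217 \left(0 - -3\right) = 3 + 3217 \left(0 + 3\right) = 3 + 3217 \cdot 3 = 3 + 9651 = 9654$)
$\frac{m}{- 15 U + 7} - \frac{37816}{-44248} = \frac{9654}{\left(-15\right) \frac{158}{287} + 7} - \frac{37816}{-44248} = \frac{9654}{- \frac{2370}{287} + 7} - - \frac{4727}{5531} = \frac{9654}{- \frac{361}{287}} + \frac{4727}{5531} = 9654 \left(- \frac{287}{361}\right) + \frac{4727}{5531} = - \frac{2770698}{361} + \frac{4727}{5531} = - \frac{15323024191}{1996691}$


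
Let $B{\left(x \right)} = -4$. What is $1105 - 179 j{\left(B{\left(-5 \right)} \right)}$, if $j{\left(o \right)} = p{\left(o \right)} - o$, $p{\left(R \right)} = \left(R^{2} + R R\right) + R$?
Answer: $-4623$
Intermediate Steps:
$p{\left(R \right)} = R + 2 R^{2}$ ($p{\left(R \right)} = \left(R^{2} + R^{2}\right) + R = 2 R^{2} + R = R + 2 R^{2}$)
$j{\left(o \right)} = - o + o \left(1 + 2 o\right)$ ($j{\left(o \right)} = o \left(1 + 2 o\right) - o = - o + o \left(1 + 2 o\right)$)
$1105 - 179 j{\left(B{\left(-5 \right)} \right)} = 1105 - 179 \cdot 2 \left(-4\right)^{2} = 1105 - 179 \cdot 2 \cdot 16 = 1105 - 5728 = -4623$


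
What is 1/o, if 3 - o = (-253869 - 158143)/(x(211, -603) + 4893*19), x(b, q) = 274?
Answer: 93241/691735 ≈ 0.13479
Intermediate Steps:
o = 691735/93241 (o = 3 - (-253869 - 158143)/(274 + 4893*19) = 3 - (-412012)/(274 + 92967) = 3 - (-412012)/93241 = 3 - 1*(-412012/93241) = 3 + 412012/93241 = 691735/93241 ≈ 7.4188)
1/o = 1/(691735/93241) = 93241/691735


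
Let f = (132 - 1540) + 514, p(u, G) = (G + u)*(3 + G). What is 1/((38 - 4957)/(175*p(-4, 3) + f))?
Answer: 1944/4919 ≈ 0.39520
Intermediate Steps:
p(u, G) = (3 + G)*(G + u)
f = -894 (f = -1408 + 514 = -894)
1/((38 - 4957)/(175*p(-4, 3) + f)) = 1/((38 - 4957)/(175*(3**2 + 3*3 + 3*(-4) + 3*(-4)) - 894)) = 1/(-4919/(175*(9 + 9 - 12 - 12) - 894)) = 1/(-4919/(175*(-6) - 894)) = 1/(-4919/(-1050 - 894)) = 1/(-4919/(-1944)) = 1/(-4919*(-1/1944)) = 1/(4919/1944) = 1944/4919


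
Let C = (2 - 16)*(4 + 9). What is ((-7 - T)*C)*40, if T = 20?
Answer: 196560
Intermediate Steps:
C = -182 (C = -14*13 = -182)
((-7 - T)*C)*40 = ((-7 - 1*20)*(-182))*40 = ((-7 - 20)*(-182))*40 = -27*(-182)*40 = 4914*40 = 196560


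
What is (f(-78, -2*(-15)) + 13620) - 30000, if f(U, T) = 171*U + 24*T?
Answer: -28998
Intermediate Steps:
f(U, T) = 24*T + 171*U
(f(-78, -2*(-15)) + 13620) - 30000 = ((24*(-2*(-15)) + 171*(-78)) + 13620) - 30000 = ((24*30 - 13338) + 13620) - 30000 = ((720 - 13338) + 13620) - 30000 = (-12618 + 13620) - 30000 = 1002 - 30000 = -28998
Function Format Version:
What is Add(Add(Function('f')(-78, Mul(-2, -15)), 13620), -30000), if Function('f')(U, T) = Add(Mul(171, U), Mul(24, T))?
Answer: -28998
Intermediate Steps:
Function('f')(U, T) = Add(Mul(24, T), Mul(171, U))
Add(Add(Function('f')(-78, Mul(-2, -15)), 13620), -30000) = Add(Add(Add(Mul(24, Mul(-2, -15)), Mul(171, -78)), 13620), -30000) = Add(Add(Add(Mul(24, 30), -13338), 13620), -30000) = Add(Add(Add(720, -13338), 13620), -30000) = Add(Add(-12618, 13620), -30000) = Add(1002, -30000) = -28998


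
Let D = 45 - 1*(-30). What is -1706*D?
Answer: -127950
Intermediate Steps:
D = 75 (D = 45 + 30 = 75)
-1706*D = -1706*75 = -127950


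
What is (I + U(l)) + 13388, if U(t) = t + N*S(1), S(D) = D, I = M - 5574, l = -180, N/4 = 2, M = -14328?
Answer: -6686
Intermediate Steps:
N = 8 (N = 4*2 = 8)
I = -19902 (I = -14328 - 5574 = -19902)
U(t) = 8 + t (U(t) = t + 8*1 = t + 8 = 8 + t)
(I + U(l)) + 13388 = (-19902 + (8 - 180)) + 13388 = (-19902 - 172) + 13388 = -20074 + 13388 = -6686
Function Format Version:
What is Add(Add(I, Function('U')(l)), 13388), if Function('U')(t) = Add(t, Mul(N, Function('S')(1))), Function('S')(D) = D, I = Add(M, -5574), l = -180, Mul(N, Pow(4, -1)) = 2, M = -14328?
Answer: -6686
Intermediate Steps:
N = 8 (N = Mul(4, 2) = 8)
I = -19902 (I = Add(-14328, -5574) = -19902)
Function('U')(t) = Add(8, t) (Function('U')(t) = Add(t, Mul(8, 1)) = Add(t, 8) = Add(8, t))
Add(Add(I, Function('U')(l)), 13388) = Add(Add(-19902, Add(8, -180)), 13388) = Add(Add(-19902, -172), 13388) = Add(-20074, 13388) = -6686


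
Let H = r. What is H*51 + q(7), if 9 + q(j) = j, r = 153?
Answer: 7801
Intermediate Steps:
H = 153
q(j) = -9 + j
H*51 + q(7) = 153*51 + (-9 + 7) = 7803 - 2 = 7801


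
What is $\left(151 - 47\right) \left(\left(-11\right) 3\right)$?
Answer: $-3432$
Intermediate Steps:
$\left(151 - 47\right) \left(\left(-11\right) 3\right) = 104 \left(-33\right) = -3432$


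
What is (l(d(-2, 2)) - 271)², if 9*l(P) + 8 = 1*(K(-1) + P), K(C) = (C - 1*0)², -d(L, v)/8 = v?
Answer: 6061444/81 ≈ 74833.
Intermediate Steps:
d(L, v) = -8*v
K(C) = C² (K(C) = (C + 0)² = C²)
l(P) = -7/9 + P/9 (l(P) = -8/9 + (1*((-1)² + P))/9 = -8/9 + (1*(1 + P))/9 = -8/9 + (1 + P)/9 = -8/9 + (⅑ + P/9) = -7/9 + P/9)
(l(d(-2, 2)) - 271)² = ((-7/9 + (-8*2)/9) - 271)² = ((-7/9 + (⅑)*(-16)) - 271)² = ((-7/9 - 16/9) - 271)² = (-23/9 - 271)² = (-2462/9)² = 6061444/81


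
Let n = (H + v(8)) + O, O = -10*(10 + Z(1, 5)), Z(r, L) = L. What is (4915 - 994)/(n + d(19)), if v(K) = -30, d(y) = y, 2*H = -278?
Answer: -1307/100 ≈ -13.070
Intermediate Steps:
H = -139 (H = (½)*(-278) = -139)
O = -150 (O = -10*(10 + 5) = -10*15 = -150)
n = -319 (n = (-139 - 30) - 150 = -169 - 150 = -319)
(4915 - 994)/(n + d(19)) = (4915 - 994)/(-319 + 19) = 3921/(-300) = 3921*(-1/300) = -1307/100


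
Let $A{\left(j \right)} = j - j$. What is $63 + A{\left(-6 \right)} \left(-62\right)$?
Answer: $63$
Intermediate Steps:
$A{\left(j \right)} = 0$
$63 + A{\left(-6 \right)} \left(-62\right) = 63 + 0 \left(-62\right) = 63 + 0 = 63$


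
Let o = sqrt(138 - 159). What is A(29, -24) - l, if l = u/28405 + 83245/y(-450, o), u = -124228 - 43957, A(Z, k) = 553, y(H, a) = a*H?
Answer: 3175230/5681 - 16649*I*sqrt(21)/1890 ≈ 558.92 - 40.368*I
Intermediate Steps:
o = I*sqrt(21) (o = sqrt(-21) = I*sqrt(21) ≈ 4.5826*I)
y(H, a) = H*a
u = -168185
l = -33637/5681 + 16649*I*sqrt(21)/1890 (l = -168185/28405 + 83245/((-450*I*sqrt(21))) = -168185*1/28405 + 83245/((-450*I*sqrt(21))) = -33637/5681 + 83245*(I*sqrt(21)/9450) = -33637/5681 + 16649*I*sqrt(21)/1890 ≈ -5.921 + 40.368*I)
A(29, -24) - l = 553 - (-33637/5681 + 16649*I*sqrt(21)/1890) = 553 + (33637/5681 - 16649*I*sqrt(21)/1890) = 3175230/5681 - 16649*I*sqrt(21)/1890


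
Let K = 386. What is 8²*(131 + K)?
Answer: 33088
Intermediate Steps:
8²*(131 + K) = 8²*(131 + 386) = 64*517 = 33088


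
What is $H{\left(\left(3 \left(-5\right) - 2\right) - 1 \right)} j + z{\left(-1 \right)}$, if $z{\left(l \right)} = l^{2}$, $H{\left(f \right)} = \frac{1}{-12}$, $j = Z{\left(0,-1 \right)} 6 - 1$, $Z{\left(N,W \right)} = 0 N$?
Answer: $\frac{13}{12} \approx 1.0833$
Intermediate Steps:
$Z{\left(N,W \right)} = 0$
$j = -1$ ($j = 0 \cdot 6 - 1 = 0 - 1 = -1$)
$H{\left(f \right)} = - \frac{1}{12}$
$H{\left(\left(3 \left(-5\right) - 2\right) - 1 \right)} j + z{\left(-1 \right)} = \left(- \frac{1}{12}\right) \left(-1\right) + \left(-1\right)^{2} = \frac{1}{12} + 1 = \frac{13}{12}$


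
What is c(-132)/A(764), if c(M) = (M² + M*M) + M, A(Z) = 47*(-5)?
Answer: -34716/235 ≈ -147.73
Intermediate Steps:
A(Z) = -235
c(M) = M + 2*M² (c(M) = (M² + M²) + M = 2*M² + M = M + 2*M²)
c(-132)/A(764) = -132*(1 + 2*(-132))/(-235) = -132*(1 - 264)*(-1/235) = -132*(-263)*(-1/235) = 34716*(-1/235) = -34716/235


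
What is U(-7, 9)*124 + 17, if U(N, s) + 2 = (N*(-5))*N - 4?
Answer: -31107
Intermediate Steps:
U(N, s) = -6 - 5*N**2 (U(N, s) = -2 + ((N*(-5))*N - 4) = -2 + ((-5*N)*N - 4) = -2 + (-5*N**2 - 4) = -2 + (-4 - 5*N**2) = -6 - 5*N**2)
U(-7, 9)*124 + 17 = (-6 - 5*(-7)**2)*124 + 17 = (-6 - 5*49)*124 + 17 = (-6 - 245)*124 + 17 = -251*124 + 17 = -31124 + 17 = -31107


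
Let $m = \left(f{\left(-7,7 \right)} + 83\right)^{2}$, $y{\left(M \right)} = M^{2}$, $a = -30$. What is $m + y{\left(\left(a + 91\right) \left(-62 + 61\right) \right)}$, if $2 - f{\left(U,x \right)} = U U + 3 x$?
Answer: $3946$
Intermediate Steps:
$f{\left(U,x \right)} = 2 - U^{2} - 3 x$ ($f{\left(U,x \right)} = 2 - \left(U U + 3 x\right) = 2 - \left(U^{2} + 3 x\right) = 2 - U^{2} - 3 x$)
$m = 225$ ($m = \left(\left(2 - \left(-7\right)^{2} - 21\right) + 83\right)^{2} = \left(\left(2 - 49 - 21\right) + 83\right)^{2} = \left(-68 + 83\right)^{2} = 15^{2} = 225$)
$m + y{\left(\left(a + 91\right) \left(-62 + 61\right) \right)} = 225 + \left(\left(-30 + 91\right) \left(-62 + 61\right)\right)^{2} = 225 + \left(61 \left(-1\right)\right)^{2} = 225 + \left(-61\right)^{2} = 225 + 3721 = 3946$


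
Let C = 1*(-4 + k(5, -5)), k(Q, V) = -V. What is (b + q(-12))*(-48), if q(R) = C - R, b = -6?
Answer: -336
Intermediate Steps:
C = 1 (C = 1*(-4 - 1*(-5)) = 1*(-4 + 5) = 1*1 = 1)
q(R) = 1 - R
(b + q(-12))*(-48) = (-6 + (1 - 1*(-12)))*(-48) = (-6 + (1 + 12))*(-48) = (-6 + 13)*(-48) = 7*(-48) = -336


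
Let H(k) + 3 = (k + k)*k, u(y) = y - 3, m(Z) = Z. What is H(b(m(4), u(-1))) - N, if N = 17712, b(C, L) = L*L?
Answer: -17203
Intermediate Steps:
u(y) = -3 + y
b(C, L) = L**2
H(k) = -3 + 2*k**2 (H(k) = -3 + (k + k)*k = -3 + (2*k)*k = -3 + 2*k**2)
H(b(m(4), u(-1))) - N = (-3 + 2*((-3 - 1)**2)**2) - 1*17712 = (-3 + 2*((-4)**2)**2) - 17712 = (-3 + 2*16**2) - 17712 = (-3 + 2*256) - 17712 = (-3 + 512) - 17712 = 509 - 17712 = -17203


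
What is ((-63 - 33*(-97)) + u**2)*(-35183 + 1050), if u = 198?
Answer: -1445259486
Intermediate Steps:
((-63 - 33*(-97)) + u**2)*(-35183 + 1050) = ((-63 - 33*(-97)) + 198**2)*(-35183 + 1050) = ((-63 + 3201) + 39204)*(-34133) = (3138 + 39204)*(-34133) = 42342*(-34133) = -1445259486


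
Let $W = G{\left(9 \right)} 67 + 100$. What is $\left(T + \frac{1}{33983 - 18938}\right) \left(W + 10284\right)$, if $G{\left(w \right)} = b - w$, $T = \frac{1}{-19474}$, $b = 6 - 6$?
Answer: $\frac{43320049}{292986330} \approx 0.14786$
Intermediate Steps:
$b = 0$ ($b = 6 - 6 = 0$)
$T = - \frac{1}{19474} \approx -5.1351 \cdot 10^{-5}$
$G{\left(w \right)} = - w$ ($G{\left(w \right)} = 0 - w = - w$)
$W = -503$ ($W = \left(-1\right) 9 \cdot 67 + 100 = \left(-9\right) 67 + 100 = -603 + 100 = -503$)
$\left(T + \frac{1}{33983 - 18938}\right) \left(W + 10284\right) = \left(- \frac{1}{19474} + \frac{1}{33983 - 18938}\right) \left(-503 + 10284\right) = \left(- \frac{1}{19474} + \frac{1}{15045}\right) 9781 = \frac{4429}{292986330} \cdot 9781 = \frac{43320049}{292986330}$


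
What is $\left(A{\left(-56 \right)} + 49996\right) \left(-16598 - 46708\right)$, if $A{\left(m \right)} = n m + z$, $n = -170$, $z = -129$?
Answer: $-3759553422$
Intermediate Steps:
$A{\left(m \right)} = -129 - 170 m$ ($A{\left(m \right)} = - 170 m - 129 = -129 - 170 m$)
$\left(A{\left(-56 \right)} + 49996\right) \left(-16598 - 46708\right) = \left(\left(-129 - -9520\right) + 49996\right) \left(-16598 - 46708\right) = \left(\left(-129 + 9520\right) + 49996\right) \left(-63306\right) = \left(9391 + 49996\right) \left(-63306\right) = 59387 \left(-63306\right) = -3759553422$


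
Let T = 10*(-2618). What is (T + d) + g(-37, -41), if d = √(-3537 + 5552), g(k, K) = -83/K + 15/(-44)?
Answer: -47225683/1804 + √2015 ≈ -26133.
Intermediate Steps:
g(k, K) = -15/44 - 83/K (g(k, K) = -83/K + 15*(-1/44) = -83/K - 15/44 = -15/44 - 83/K)
T = -26180
d = √2015 ≈ 44.889
(T + d) + g(-37, -41) = (-26180 + √2015) + (-15/44 - 83/(-41)) = (-26180 + √2015) + (-15/44 - 83*(-1/41)) = (-26180 + √2015) + (-15/44 + 83/41) = (-26180 + √2015) + 3037/1804 = -47225683/1804 + √2015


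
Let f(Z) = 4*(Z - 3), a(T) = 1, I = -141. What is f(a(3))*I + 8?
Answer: 1136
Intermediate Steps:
f(Z) = -12 + 4*Z (f(Z) = 4*(-3 + Z) = -12 + 4*Z)
f(a(3))*I + 8 = (-12 + 4*1)*(-141) + 8 = (-12 + 4)*(-141) + 8 = -8*(-141) + 8 = 1128 + 8 = 1136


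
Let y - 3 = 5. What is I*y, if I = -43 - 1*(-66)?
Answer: 184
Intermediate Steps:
I = 23 (I = -43 + 66 = 23)
y = 8 (y = 3 + 5 = 8)
I*y = 23*8 = 184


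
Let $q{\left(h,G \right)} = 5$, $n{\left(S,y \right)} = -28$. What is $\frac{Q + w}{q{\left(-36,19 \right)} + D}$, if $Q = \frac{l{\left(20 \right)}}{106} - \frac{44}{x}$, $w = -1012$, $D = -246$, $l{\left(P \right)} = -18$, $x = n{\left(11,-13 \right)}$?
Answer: $\frac{374932}{89411} \approx 4.1934$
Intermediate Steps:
$x = -28$
$Q = \frac{520}{371}$ ($Q = - \frac{18}{106} - \frac{44}{-28} = \left(-18\right) \frac{1}{106} - - \frac{11}{7} = - \frac{9}{53} + \frac{11}{7} = \frac{520}{371} \approx 1.4016$)
$\frac{Q + w}{q{\left(-36,19 \right)} + D} = \frac{\frac{520}{371} - 1012}{5 - 246} = \frac{1}{-241} \left(- \frac{374932}{371}\right) = \left(- \frac{1}{241}\right) \left(- \frac{374932}{371}\right) = \frac{374932}{89411}$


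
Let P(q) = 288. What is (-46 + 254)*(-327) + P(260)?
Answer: -67728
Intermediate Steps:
(-46 + 254)*(-327) + P(260) = (-46 + 254)*(-327) + 288 = 208*(-327) + 288 = -68016 + 288 = -67728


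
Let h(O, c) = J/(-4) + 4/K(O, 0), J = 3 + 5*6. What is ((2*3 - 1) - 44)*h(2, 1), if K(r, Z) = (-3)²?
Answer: 3653/12 ≈ 304.42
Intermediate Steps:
K(r, Z) = 9
J = 33 (J = 3 + 30 = 33)
h(O, c) = -281/36 (h(O, c) = 33/(-4) + 4/9 = 33*(-¼) + 4*(⅑) = -33/4 + 4/9 = -281/36)
((2*3 - 1) - 44)*h(2, 1) = ((2*3 - 1) - 44)*(-281/36) = ((6 - 1) - 44)*(-281/36) = (5 - 44)*(-281/36) = -39*(-281/36) = 3653/12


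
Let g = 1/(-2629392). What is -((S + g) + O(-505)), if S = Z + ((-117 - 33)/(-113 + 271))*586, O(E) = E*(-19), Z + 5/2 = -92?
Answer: -1857900778505/207721968 ≈ -8944.2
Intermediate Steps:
g = -1/2629392 ≈ -3.8032e-7
Z = -189/2 (Z = -5/2 - 92 = -189/2 ≈ -94.500)
O(E) = -19*E
S = -102831/158 (S = -189/2 + ((-117 - 33)/(-113 + 271))*586 = -189/2 - 150/158*586 = -189/2 - 150*1/158*586 = -189/2 - 75/79*586 = -189/2 - 43950/79 = -102831/158 ≈ -650.83)
-((S + g) + O(-505)) = -((-102831/158 - 1/2629392) - 19*(-505)) = -(-135191504455/207721968 + 9595) = -1*1857900778505/207721968 = -1857900778505/207721968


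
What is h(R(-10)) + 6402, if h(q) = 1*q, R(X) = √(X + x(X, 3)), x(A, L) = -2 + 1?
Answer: 6402 + I*√11 ≈ 6402.0 + 3.3166*I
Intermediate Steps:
x(A, L) = -1
R(X) = √(-1 + X) (R(X) = √(X - 1) = √(-1 + X))
h(q) = q
h(R(-10)) + 6402 = √(-1 - 10) + 6402 = √(-11) + 6402 = I*√11 + 6402 = 6402 + I*√11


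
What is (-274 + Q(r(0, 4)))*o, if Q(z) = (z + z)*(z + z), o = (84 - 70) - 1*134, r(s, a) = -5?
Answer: 20880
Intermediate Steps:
o = -120 (o = 14 - 134 = -120)
Q(z) = 4*z² (Q(z) = (2*z)*(2*z) = 4*z²)
(-274 + Q(r(0, 4)))*o = (-274 + 4*(-5)²)*(-120) = (-274 + 4*25)*(-120) = (-274 + 100)*(-120) = -174*(-120) = 20880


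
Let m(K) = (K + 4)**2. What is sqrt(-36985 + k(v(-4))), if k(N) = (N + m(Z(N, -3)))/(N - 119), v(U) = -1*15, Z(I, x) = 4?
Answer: 33*I*sqrt(609834)/134 ≈ 192.32*I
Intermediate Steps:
v(U) = -15
m(K) = (4 + K)**2
k(N) = (64 + N)/(-119 + N) (k(N) = (N + (4 + 4)**2)/(N - 119) = (N + 8**2)/(-119 + N) = (N + 64)/(-119 + N) = (64 + N)/(-119 + N))
sqrt(-36985 + k(v(-4))) = sqrt(-36985 + (64 - 15)/(-119 - 15)) = sqrt(-36985 + 49/(-134)) = sqrt(-36985 - 1/134*49) = sqrt(-36985 - 49/134) = sqrt(-4956039/134) = 33*I*sqrt(609834)/134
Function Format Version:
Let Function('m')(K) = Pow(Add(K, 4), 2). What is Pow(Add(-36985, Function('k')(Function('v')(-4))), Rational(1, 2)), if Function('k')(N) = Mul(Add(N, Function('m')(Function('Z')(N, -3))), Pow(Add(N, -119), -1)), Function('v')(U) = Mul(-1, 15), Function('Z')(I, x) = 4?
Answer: Mul(Rational(33, 134), I, Pow(609834, Rational(1, 2))) ≈ Mul(192.32, I)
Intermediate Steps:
Function('v')(U) = -15
Function('m')(K) = Pow(Add(4, K), 2)
Function('k')(N) = Mul(Pow(Add(-119, N), -1), Add(64, N)) (Function('k')(N) = Mul(Add(N, Pow(Add(4, 4), 2)), Pow(Add(N, -119), -1)) = Mul(Add(N, Pow(8, 2)), Pow(Add(-119, N), -1)) = Mul(Add(N, 64), Pow(Add(-119, N), -1)) = Mul(Add(64, N), Pow(Add(-119, N), -1)) = Mul(Pow(Add(-119, N), -1), Add(64, N)))
Pow(Add(-36985, Function('k')(Function('v')(-4))), Rational(1, 2)) = Pow(Add(-36985, Mul(Pow(Add(-119, -15), -1), Add(64, -15))), Rational(1, 2)) = Pow(Add(-36985, Mul(Pow(-134, -1), 49)), Rational(1, 2)) = Pow(Add(-36985, Mul(Rational(-1, 134), 49)), Rational(1, 2)) = Pow(Add(-36985, Rational(-49, 134)), Rational(1, 2)) = Pow(Rational(-4956039, 134), Rational(1, 2)) = Mul(Rational(33, 134), I, Pow(609834, Rational(1, 2)))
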